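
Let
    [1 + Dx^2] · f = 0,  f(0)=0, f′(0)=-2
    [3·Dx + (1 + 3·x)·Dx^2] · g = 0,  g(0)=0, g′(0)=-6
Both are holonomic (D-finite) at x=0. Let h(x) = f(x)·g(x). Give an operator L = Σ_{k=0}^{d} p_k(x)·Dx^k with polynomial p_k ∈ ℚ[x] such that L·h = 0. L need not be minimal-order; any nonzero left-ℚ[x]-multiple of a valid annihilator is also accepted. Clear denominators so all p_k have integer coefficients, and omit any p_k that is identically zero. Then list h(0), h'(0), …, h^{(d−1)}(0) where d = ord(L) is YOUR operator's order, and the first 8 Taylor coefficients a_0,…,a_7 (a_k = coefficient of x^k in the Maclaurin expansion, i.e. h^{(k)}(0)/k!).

L = (-203 - 222·x - 189·x^2 + 432·x^3 + 324·x^4) + (-84 - 108·x + 648·x^2 + 648·x^3)·Dx + (-208 - 228·x - 54·x^2 + 864·x^3 + 648·x^4)·Dx^2 + (-84 - 108·x + 648·x^2 + 648·x^3)·Dx^3 + (-5 - 6·x + 135·x^2 + 432·x^3 + 324·x^4)·Dx^4  (order 4).
h: a_k = 0, 0, 12, -18, 34, -78, 377/2, -9453/20, …
ICs: h(0) = 0, h′(0) = 0, h′′(0) = 24, h′′′(0) = -108.

f: a_k = 0, -2, 0, 1/3, 0, -1/60, 0, 1/2520, …
g: a_k = 0, -6, 9, -18, 81/2, -486/5, 243, -4374/7, …
Product ⇒ symmetric product L₀, ord ≤ 4.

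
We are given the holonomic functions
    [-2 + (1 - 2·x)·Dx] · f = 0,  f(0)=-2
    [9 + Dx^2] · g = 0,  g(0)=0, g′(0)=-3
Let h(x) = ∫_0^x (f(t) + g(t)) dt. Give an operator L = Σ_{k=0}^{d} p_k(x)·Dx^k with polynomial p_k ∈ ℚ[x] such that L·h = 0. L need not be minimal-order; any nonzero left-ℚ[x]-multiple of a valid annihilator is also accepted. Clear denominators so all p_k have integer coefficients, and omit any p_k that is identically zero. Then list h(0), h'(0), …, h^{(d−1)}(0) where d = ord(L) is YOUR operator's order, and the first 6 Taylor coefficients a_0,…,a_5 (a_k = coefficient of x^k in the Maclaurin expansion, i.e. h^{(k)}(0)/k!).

L = (594 - 648·x + 648·x^2)·Dx + (-153 + 630·x - 972·x^2 + 648·x^3)·Dx^2 + (66 - 72·x + 72·x^2)·Dx^3 + (-17 + 70·x - 108·x^2 + 72·x^3)·Dx^4  (order 4).
h: a_k = 0, -2, -7/2, -8/3, -23/8, -32/5, …
ICs: h(0) = 0, h′(0) = -2, h′′(0) = -7, h′′′(0) = -16.

f: a_k = -2, -4, -8, -16, -32, -64, …
g: a_k = 0, -3, 0, 9/2, 0, -81/40, …
L₀ := lclm(L_f,L_g); ord L₀ ≤ 1+2.
∫: right-multiply L₀ by Dx.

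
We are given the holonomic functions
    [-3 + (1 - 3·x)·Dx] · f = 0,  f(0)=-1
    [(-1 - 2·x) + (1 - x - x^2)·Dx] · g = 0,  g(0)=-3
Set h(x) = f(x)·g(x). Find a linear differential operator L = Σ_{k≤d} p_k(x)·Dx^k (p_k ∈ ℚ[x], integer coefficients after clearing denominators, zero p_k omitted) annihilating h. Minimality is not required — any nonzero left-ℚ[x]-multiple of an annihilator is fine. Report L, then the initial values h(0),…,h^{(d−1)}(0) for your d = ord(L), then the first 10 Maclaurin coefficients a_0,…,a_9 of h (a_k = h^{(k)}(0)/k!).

f: a_k = -1, -3, -9, -27, -81, -243, -729, -2187, -6561, -19683, …
g: a_k = -3, -3, -6, -9, -15, -24, -39, -63, -102, -165, …
L₀ := L_f ⊗_s L_g (sym. prod.), ord ≤ 1.
L = (-4 + 4·x + 9·x^2) + (1 - 4·x + 2·x^2 + 3·x^3)·Dx  (order 1).
h: a_k = 3, 12, 42, 135, 420, 1284, 3891, 11736, 35310, 106095, …
ICs: h(0) = 3.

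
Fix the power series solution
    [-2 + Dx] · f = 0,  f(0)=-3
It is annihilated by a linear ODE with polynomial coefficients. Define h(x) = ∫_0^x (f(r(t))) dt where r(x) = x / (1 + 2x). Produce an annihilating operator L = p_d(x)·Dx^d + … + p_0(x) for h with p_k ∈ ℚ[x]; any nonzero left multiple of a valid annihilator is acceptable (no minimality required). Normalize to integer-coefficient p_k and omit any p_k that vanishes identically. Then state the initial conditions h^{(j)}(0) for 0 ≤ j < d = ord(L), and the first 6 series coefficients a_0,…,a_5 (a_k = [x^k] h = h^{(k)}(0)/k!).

f: a_k = -3, -6, -6, -4, -2, -4/5, …
L₀ from L_f via x↦r, Dx↦r'^{-1}Dx.
∫: right-multiply L₀ by Dx.
L = -2·Dx + (1 + 4·x + 4·x^2)·Dx^2  (order 2).
h: a_k = 0, -3, -3, 2, -1, -2/5, …
ICs: h(0) = 0, h′(0) = -3.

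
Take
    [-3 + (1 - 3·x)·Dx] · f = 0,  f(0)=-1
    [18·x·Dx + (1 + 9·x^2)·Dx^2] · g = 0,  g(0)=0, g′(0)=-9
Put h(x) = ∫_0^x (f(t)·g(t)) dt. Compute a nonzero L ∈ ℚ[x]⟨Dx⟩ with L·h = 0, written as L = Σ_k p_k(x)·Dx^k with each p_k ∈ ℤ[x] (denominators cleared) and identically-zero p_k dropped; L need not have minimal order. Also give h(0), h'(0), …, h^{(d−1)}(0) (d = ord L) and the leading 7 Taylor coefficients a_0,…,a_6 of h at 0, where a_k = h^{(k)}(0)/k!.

L = 54·x·Dx + (6 - 18·x + 108·x^2)·Dx^2 + (-1 + 3·x - 9·x^2 + 27·x^3)·Dx^3  (order 3).
h: a_k = 0, 0, 9/2, 9, 27/2, 162/5, 1053/10, …
ICs: h(0) = 0, h′(0) = 0, h′′(0) = 9.

f: a_k = -1, -3, -9, -27, -81, -243, -729, …
g: a_k = 0, -9, 0, 27, 0, -729/5, 0, …
f·g: L₀ = L_f ⊗_s L_g, ord ≤ 1·2.
h=∫₀ˣh₀: take L = L₀·Dx.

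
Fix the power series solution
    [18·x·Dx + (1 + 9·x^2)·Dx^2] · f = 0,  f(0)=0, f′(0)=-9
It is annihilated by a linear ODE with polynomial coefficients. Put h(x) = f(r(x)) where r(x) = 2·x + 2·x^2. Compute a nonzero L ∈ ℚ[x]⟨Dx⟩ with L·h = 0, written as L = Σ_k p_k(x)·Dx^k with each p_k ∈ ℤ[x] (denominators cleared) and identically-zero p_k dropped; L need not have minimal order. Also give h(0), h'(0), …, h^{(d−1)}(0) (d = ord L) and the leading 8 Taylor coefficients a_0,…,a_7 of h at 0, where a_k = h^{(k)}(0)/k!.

L = (-2 + 72·x + 288·x^2 + 432·x^3 + 216·x^4)·Dx + (1 + 2·x + 36·x^2 + 144·x^3 + 180·x^4 + 72·x^5)·Dx^2  (order 2).
h: a_k = 0, -18, -18, 216, 648, -20088/5, -23112, 513216/7, …
ICs: h(0) = 0, h′(0) = -18.

f: a_k = 0, -9, 0, 27, 0, -729/5, 0, 6561/7, …
Change of var in L_f (x↦r) gives L₀.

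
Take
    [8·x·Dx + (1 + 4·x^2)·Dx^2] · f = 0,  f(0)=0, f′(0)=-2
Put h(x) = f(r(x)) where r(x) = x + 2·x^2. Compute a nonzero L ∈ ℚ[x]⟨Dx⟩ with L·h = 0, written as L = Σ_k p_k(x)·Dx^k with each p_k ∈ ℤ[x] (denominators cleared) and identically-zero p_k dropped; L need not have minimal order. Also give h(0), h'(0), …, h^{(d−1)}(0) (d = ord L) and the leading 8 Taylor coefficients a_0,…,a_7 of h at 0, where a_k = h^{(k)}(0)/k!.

L = (-4 + 8·x + 64·x^2 + 192·x^3 + 192·x^4)·Dx + (1 + 4·x + 4·x^2 + 32·x^3 + 80·x^4 + 64·x^5)·Dx^2  (order 2).
h: a_k = 0, -2, -4, 8/3, 16, 128/5, -128/3, -1664/7, …
ICs: h(0) = 0, h′(0) = -2.

f: a_k = 0, -2, 0, 8/3, 0, -32/5, 0, 128/7, …
f∘r: x↦r, Dx↦Dx/r' in L_f ⇒ L₀.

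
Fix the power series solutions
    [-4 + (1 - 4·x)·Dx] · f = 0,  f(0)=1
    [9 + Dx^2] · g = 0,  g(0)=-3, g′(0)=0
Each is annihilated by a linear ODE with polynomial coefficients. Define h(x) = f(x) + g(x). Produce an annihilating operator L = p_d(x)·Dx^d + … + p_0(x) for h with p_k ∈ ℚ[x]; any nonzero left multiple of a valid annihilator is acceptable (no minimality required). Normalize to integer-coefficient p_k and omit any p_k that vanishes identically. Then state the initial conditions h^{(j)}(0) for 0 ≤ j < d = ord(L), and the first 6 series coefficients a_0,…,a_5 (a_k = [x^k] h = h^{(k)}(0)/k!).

L = (3780 - 2592·x + 5184·x^2) + (-369 + 2124·x - 3888·x^2 + 5184·x^3)·Dx + (420 - 288·x + 576·x^2)·Dx^2 + (-41 + 236·x - 432·x^2 + 576·x^3)·Dx^3  (order 3).
h: a_k = -2, 4, 59/2, 64, 1967/8, 1024, …
ICs: h(0) = -2, h′(0) = 4, h′′(0) = 59.

f: a_k = 1, 4, 16, 64, 256, 1024, …
g: a_k = -3, 0, 27/2, 0, -81/8, 0, …
L₀ := lclm(L_f,L_g); ord L₀ ≤ 1+2.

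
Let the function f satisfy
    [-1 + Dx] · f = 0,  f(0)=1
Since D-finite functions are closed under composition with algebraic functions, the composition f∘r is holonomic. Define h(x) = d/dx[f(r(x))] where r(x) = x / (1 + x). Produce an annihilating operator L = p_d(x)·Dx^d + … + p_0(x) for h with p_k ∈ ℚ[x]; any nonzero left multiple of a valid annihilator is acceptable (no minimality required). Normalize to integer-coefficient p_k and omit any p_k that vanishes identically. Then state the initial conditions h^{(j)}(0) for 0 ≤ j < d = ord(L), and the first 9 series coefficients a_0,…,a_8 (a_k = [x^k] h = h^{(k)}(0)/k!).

f: a_k = 1, 1, 1/2, 1/6, 1/24, 1/120, 1/720, 1/5040, 1/40320, …
f∘r: x↦r, Dx↦Dx/r' in L_f ⇒ L₀.
h₀' ⇒ L via d/dx closure of L₀.
L = (-1 - 2·x) + (-1 - 2·x - x^2)·Dx  (order 1).
h: a_k = 1, -1, 1/2, 1/6, -19/24, 151/120, -1091/720, 7841/5040, -56519/40320, …
ICs: h(0) = 1.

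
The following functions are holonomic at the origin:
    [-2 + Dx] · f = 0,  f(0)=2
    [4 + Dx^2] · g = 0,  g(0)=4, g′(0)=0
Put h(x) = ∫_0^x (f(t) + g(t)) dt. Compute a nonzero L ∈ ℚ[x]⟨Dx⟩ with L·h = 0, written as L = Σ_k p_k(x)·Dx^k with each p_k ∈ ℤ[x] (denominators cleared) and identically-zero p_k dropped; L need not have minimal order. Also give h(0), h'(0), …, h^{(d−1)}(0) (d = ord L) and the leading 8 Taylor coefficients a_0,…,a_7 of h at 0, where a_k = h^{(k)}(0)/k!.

L = -8·Dx + 4·Dx^2 - 2·Dx^3 + Dx^4  (order 4).
h: a_k = 0, 6, 2, -4/3, 2/3, 4/5, 4/45, -8/315, …
ICs: h(0) = 0, h′(0) = 6, h′′(0) = 4, h′′′(0) = -8.

f: a_k = 2, 4, 4, 8/3, 4/3, 8/15, 8/45, 16/315, …
g: a_k = 4, 0, -8, 0, 8/3, 0, -16/45, 0, …
Sum ⇒ L₀ = lclm(L_f,L_g) in ℚ(x)⟨Dx⟩.
h=∫₀ˣh₀: take L = L₀·Dx.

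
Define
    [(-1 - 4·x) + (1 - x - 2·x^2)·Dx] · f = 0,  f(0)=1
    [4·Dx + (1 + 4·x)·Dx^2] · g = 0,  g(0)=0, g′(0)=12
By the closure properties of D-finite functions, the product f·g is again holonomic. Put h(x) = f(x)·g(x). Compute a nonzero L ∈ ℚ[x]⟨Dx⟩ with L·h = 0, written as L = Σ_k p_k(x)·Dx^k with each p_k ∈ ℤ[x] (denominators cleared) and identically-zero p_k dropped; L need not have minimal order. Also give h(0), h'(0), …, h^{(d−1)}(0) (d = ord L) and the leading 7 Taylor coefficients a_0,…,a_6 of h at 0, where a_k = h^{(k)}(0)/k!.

f: a_k = 1, 1, 3, 5, 11, 21, 43, …
g: a_k = 0, 12, -24, 64, -192, 3072/5, -2048, …
Sym-product of L_f,L_g gives L₀ (≤ ord 2).
L = (8 + 32·x) + (-2 + 20·x + 40·x^2)·Dx + (-1 - 3·x + 6·x^2 + 8·x^3)·Dx^2  (order 2).
h: a_k = 0, 12, -12, 76, -140, 3132/5, -8508/5, …
ICs: h(0) = 0, h′(0) = 12.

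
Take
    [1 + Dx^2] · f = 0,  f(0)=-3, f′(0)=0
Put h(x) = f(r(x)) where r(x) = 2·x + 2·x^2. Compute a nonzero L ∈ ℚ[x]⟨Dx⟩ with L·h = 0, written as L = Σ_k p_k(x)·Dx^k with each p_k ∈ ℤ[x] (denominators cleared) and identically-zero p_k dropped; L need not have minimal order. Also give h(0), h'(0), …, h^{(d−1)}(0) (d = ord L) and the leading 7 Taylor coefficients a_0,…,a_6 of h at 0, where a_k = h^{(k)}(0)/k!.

f: a_k = -3, 0, 3/2, 0, -1/8, 0, 1/240, …
h₀=f(r): pull back L_f along r ⇒ L₀.
L = (4 + 24·x + 48·x^2 + 32·x^3) - 2·Dx + (1 + 2·x)·Dx^2  (order 2).
h: a_k = -3, 0, 6, 12, 4, -8, -176/15, …
ICs: h(0) = -3, h′(0) = 0.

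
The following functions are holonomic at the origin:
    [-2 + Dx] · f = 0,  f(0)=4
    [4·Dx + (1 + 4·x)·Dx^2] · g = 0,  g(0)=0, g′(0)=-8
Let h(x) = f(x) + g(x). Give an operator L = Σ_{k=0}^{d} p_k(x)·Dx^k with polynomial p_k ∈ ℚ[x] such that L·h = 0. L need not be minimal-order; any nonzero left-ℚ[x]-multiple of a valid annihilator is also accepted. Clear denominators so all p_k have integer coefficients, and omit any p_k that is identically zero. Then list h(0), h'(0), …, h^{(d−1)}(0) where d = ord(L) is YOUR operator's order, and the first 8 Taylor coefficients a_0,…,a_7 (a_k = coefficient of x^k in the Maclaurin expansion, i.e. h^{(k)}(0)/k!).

L = (-40 - 32·x)·Dx + (14 - 16·x - 32·x^2)·Dx^2 + (3 + 16·x + 16·x^2)·Dx^3  (order 3).
h: a_k = 4, 0, 24, -112/3, 392/3, -6128/15, 61456/45, -1474528/315, …
ICs: h(0) = 4, h′(0) = 0, h′′(0) = 48.

f: a_k = 4, 8, 8, 16/3, 8/3, 16/15, 16/45, 32/315, …
g: a_k = 0, -8, 16, -128/3, 128, -2048/5, 4096/3, -32768/7, …
Sum ⇒ L₀ = lclm(L_f,L_g) in ℚ(x)⟨Dx⟩.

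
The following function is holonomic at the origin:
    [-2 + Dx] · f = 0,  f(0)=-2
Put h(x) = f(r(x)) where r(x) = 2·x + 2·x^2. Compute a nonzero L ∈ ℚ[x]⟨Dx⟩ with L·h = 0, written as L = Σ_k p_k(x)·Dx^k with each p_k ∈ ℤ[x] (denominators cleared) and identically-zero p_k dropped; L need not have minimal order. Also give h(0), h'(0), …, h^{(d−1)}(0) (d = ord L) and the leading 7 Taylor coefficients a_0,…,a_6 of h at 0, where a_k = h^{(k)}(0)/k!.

f: a_k = -2, -4, -4, -8/3, -4/3, -8/15, -8/45, …
Change of var in L_f (x↦r) gives L₀.
L = (-4 - 8·x) + Dx  (order 1).
h: a_k = -2, -8, -24, -160/3, -304/3, -832/5, -11072/45, …
ICs: h(0) = -2.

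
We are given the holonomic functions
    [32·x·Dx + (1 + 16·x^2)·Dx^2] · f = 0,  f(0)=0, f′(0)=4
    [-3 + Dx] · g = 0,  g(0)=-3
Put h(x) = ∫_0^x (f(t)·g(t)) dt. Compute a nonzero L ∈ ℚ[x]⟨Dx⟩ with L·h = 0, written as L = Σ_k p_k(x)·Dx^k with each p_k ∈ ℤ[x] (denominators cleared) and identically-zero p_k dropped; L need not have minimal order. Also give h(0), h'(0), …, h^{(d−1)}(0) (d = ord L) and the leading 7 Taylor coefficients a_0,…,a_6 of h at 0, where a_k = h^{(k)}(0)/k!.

f: a_k = 0, 4, 0, -64/3, 0, 1024/5, 0, …
g: a_k = -3, -9, -27/2, -27/2, -81/8, -243/40, -243/80, …
h₀=f·g: eliminate ⇒ L₀, order ≤ 2·1.
h=∫h₀ ⇒ L = L₀·Dx.
L = (9 - 96·x + 144·x^2)·Dx + (-6 + 32·x - 96·x^2)·Dx^2 + (1 + 16·x^2)·Dx^3  (order 3).
h: a_k = 0, 0, -6, -12, 5/2, 138/5, -1223/20, …
ICs: h(0) = 0, h′(0) = 0, h′′(0) = -12.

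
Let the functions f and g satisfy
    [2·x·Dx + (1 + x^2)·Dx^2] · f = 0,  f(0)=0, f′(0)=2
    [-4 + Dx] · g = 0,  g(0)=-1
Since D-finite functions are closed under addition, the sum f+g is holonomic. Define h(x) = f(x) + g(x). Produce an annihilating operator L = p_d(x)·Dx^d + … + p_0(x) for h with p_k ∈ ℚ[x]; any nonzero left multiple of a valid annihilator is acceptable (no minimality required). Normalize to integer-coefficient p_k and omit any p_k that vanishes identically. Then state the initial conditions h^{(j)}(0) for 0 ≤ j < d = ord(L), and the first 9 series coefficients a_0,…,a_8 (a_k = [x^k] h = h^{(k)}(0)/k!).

L = (4 - 16·x - 12·x^2 - 16·x^3)·Dx + (-9 - 13·x^2 - 8·x^4)·Dx^2 + (2 + x + 4·x^2 + x^3 + 2·x^4)·Dx^3  (order 3).
h: a_k = -1, -2, -8, -34/3, -32/3, -122/15, -256/45, -1114/315, -512/315, …
ICs: h(0) = -1, h′(0) = -2, h′′(0) = -16.

f: a_k = 0, 2, 0, -2/3, 0, 2/5, 0, -2/7, 0, …
g: a_k = -1, -4, -8, -32/3, -32/3, -128/15, -256/45, -1024/315, -512/315, …
h₀=f+g: left-lcm gives L₀, ord ≤ 3.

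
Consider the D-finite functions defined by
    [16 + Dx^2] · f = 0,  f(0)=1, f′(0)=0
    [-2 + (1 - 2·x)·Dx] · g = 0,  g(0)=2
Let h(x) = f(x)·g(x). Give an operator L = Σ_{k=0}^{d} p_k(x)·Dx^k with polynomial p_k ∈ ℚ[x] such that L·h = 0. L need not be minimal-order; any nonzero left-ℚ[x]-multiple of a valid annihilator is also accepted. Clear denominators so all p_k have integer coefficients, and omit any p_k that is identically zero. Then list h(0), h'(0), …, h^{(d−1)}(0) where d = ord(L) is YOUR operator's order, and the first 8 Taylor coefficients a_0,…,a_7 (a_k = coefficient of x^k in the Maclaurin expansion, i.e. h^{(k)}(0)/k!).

f: a_k = 1, 0, -8, 0, 32/3, 0, -256/45, 0, …
g: a_k = 2, 4, 8, 16, 32, 64, 128, 256, …
Sym-product of L_f,L_g gives L₀ (≤ ord 2).
L = (-16 + 32·x) + 4·Dx + (-1 + 2·x)·Dx^2  (order 2).
h: a_k = 2, 4, -8, -16, -32/3, -64/3, -2432/45, -4864/45, …
ICs: h(0) = 2, h′(0) = 4.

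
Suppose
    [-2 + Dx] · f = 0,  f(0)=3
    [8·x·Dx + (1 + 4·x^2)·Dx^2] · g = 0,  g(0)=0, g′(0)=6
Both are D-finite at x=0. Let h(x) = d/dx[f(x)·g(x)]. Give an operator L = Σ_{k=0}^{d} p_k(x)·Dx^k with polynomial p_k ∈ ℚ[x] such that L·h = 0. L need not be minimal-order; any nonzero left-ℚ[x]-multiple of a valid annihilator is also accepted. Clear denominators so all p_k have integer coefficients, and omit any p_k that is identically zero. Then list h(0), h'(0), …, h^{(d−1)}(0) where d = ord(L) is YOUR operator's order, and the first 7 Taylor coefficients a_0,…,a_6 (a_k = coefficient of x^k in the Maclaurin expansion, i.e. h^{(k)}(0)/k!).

f: a_k = 3, 6, 6, 4, 2, 4/5, 4/15, …
g: a_k = 0, 6, 0, -8, 0, 96/5, 0, …
Product ⇒ symmetric product L₀, ord ≤ 2.
h=h₀': d/dx-closure on L₀ ⇒ L.
L = (4 + 40·x - 48·x^2 + 32·x^3) + (-24·x + 32·x^2 - 32·x^3)·Dx + (-1 + 2·x - 4·x^2 + 8·x^3)·Dx^2  (order 2).
h: a_k = 18, 72, 36, -96, 108, 528, -2232/5, …
ICs: h(0) = 18, h′(0) = 72.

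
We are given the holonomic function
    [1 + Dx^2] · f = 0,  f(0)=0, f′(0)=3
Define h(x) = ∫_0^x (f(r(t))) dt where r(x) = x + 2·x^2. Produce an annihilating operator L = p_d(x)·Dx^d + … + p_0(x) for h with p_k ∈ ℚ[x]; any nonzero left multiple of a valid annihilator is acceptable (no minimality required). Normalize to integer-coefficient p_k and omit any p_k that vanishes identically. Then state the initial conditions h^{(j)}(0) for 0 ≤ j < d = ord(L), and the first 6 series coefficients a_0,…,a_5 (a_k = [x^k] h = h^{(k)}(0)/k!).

L = (1 + 12·x + 48·x^2 + 64·x^3)·Dx - 4·Dx^2 + (1 + 4·x)·Dx^3  (order 3).
h: a_k = 0, 0, 3/2, 2, -1/8, -3/5, …
ICs: h(0) = 0, h′(0) = 0, h′′(0) = 3.

f: a_k = 0, 3, 0, -1/2, 0, 1/40, …
Change of var in L_f (x↦r) gives L₀.
h=∫h₀ ⇒ L = L₀·Dx.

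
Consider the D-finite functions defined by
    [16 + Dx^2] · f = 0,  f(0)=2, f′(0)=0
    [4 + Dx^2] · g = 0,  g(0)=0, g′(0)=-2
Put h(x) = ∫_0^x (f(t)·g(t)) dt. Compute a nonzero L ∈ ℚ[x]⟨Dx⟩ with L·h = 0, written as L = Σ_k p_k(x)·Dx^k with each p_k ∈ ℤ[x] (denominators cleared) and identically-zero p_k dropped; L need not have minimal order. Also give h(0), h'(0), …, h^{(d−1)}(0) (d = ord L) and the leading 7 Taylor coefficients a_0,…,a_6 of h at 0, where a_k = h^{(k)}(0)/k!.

f: a_k = 2, 0, -16, 0, 64/3, 0, -512/45, …
g: a_k = 0, -2, 0, 4/3, 0, -4/15, 0, …
Sym-product of L_f,L_g gives L₀ (≤ ord 4).
h=∫₀ˣh₀: take L = L₀·Dx.
L = 144·Dx + 40·Dx^3 + Dx^5  (order 5).
h: a_k = 0, 0, -2, 0, 26/3, 0, -484/45, …
ICs: h(0) = 0, h′(0) = 0, h′′(0) = -4, h′′′(0) = 0, h′′′′(0) = 208.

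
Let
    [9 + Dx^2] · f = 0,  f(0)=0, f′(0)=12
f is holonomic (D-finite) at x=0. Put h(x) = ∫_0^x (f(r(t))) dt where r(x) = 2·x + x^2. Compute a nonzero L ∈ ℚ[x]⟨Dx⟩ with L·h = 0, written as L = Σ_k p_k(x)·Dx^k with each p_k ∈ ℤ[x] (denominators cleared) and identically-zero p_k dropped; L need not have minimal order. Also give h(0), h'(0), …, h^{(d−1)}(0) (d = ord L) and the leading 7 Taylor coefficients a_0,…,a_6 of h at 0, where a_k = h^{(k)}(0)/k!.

L = (36 + 108·x + 108·x^2 + 36·x^3)·Dx - Dx^2 + (1 + x)·Dx^3  (order 3).
h: a_k = 0, 0, 12, 4, -36, -216/5, 126/5, …
ICs: h(0) = 0, h′(0) = 0, h′′(0) = 24.

f: a_k = 0, 12, 0, -18, 0, 81/10, 0, …
f∘r: x↦r, Dx↦Dx/r' in L_f ⇒ L₀.
Integrate: L := L₀·Dx.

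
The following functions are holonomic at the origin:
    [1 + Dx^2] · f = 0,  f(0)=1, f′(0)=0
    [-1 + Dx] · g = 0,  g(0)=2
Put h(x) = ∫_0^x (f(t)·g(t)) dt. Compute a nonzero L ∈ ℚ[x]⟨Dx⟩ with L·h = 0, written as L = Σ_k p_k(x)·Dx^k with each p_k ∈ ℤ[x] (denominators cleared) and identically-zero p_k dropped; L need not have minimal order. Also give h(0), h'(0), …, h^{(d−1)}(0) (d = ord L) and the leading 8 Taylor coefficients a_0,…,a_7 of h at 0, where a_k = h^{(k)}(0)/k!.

L = 2·Dx - 2·Dx^2 + Dx^3  (order 3).
h: a_k = 0, 2, 1, 0, -1/6, -1/15, -1/90, 0, …
ICs: h(0) = 0, h′(0) = 2, h′′(0) = 2.

f: a_k = 1, 0, -1/2, 0, 1/24, 0, -1/720, 0, …
g: a_k = 2, 2, 1, 1/3, 1/12, 1/60, 1/360, 1/2520, …
h₀=f·g: eliminate ⇒ L₀, order ≤ 2·1.
Integrate: L := L₀·Dx.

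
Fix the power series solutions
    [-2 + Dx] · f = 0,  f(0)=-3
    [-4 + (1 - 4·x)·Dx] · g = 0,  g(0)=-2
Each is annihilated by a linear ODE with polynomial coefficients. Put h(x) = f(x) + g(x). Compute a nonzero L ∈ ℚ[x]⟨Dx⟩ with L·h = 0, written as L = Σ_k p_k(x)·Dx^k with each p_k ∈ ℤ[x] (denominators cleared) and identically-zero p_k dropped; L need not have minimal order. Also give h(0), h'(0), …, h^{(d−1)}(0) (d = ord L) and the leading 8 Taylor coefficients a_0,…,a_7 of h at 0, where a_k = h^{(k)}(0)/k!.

f: a_k = -3, -6, -6, -4, -2, -4/5, -4/15, -8/105, …
g: a_k = -2, -8, -32, -128, -512, -2048, -8192, -32768, …
h₀=f+g: left-lcm gives L₀, ord ≤ 2.
L = (24 + 32·x) + (-14 - 16·x + 32·x^2)·Dx + (1 - 16·x^2)·Dx^2  (order 2).
h: a_k = -5, -14, -38, -132, -514, -10244/5, -122884/15, -3440648/105, …
ICs: h(0) = -5, h′(0) = -14.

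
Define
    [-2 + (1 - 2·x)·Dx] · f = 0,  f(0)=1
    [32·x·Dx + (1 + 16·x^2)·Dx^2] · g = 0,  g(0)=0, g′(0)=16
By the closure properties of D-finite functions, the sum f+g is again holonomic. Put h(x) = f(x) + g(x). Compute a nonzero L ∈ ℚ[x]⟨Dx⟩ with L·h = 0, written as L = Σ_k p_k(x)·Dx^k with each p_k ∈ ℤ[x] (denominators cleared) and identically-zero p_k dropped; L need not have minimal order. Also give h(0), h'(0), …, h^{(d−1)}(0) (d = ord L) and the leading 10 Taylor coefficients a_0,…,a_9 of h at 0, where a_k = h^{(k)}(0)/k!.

L = (-32 + 256·x + 1536·x^2)·Dx + (14 - 32·x - 160·x^2 + 1536·x^3)·Dx^2 + (-1 - 6·x - 96·x^3 + 256·x^4)·Dx^3  (order 3).
h: a_k = 1, 18, 4, -232/3, 16, 4256/5, 64, -64640/7, 256, 1053184/9, …
ICs: h(0) = 1, h′(0) = 18, h′′(0) = 8.

f: a_k = 1, 2, 4, 8, 16, 32, 64, 128, 256, 512, …
g: a_k = 0, 16, 0, -256/3, 0, 4096/5, 0, -65536/7, 0, 1048576/9, …
Weyl lclm of L_f,L_g ⇒ L₀ (ord ≤ 3).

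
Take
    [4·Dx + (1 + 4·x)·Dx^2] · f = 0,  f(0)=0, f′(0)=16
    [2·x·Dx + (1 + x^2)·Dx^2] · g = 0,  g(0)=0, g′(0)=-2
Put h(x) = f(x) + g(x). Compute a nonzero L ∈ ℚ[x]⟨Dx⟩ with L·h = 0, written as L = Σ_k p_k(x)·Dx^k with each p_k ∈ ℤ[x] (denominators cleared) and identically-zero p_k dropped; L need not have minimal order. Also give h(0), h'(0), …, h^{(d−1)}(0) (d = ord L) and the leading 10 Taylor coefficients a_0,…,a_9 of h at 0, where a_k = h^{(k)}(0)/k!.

f: a_k = 0, 16, -32, 256/3, -256, 4096/5, -8192/3, 65536/7, -32768, 1048576/9, …
g: a_k = 0, -2, 0, 2/3, 0, -2/5, 0, 2/7, 0, -2/9, …
Weyl lclm of L_f,L_g ⇒ L₀ (ord ≤ 4).
L = (-4 - 48·x + 12·x^2 + 16·x^3)·Dx + (-17 - 8·x - 45·x^2 + 24·x^3 + 32·x^4)·Dx^2 + (-2 - 7·x + 4·x^2 + x^3 + 6·x^4 + 8·x^5)·Dx^3  (order 3).
h: a_k = 0, 14, -32, 86, -256, 4094/5, -8192/3, 65538/7, -32768, 1048574/9, …
ICs: h(0) = 0, h′(0) = 14, h′′(0) = -64.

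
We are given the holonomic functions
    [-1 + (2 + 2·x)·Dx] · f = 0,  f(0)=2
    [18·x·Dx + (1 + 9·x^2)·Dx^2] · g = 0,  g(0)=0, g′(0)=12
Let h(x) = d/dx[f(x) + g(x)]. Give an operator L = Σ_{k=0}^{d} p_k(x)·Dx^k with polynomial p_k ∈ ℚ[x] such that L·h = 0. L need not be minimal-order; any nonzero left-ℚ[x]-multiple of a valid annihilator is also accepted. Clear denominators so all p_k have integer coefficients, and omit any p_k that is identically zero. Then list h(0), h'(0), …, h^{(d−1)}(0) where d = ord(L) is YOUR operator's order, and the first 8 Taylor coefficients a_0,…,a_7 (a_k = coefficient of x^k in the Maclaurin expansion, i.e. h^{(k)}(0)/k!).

L = (-36 - 90·x + 972·x^2 + 486·x^3) + (-75 - 144·x + 1818·x^2 + 3888·x^3 + 1701·x^4)·Dx + (-2 + 70·x + 108·x^2 + 684·x^3 + 1134·x^4 + 486·x^5)·Dx^2  (order 2).
h: a_k = 13, -1/2, -861/8, -5/16, 124451/128, -63/256, -8957721/1024, -429/2048, …
ICs: h(0) = 13, h′(0) = -1/2.

f: a_k = 2, 1, -1/4, 1/8, -5/64, 7/128, -21/512, 33/1024, …
g: a_k = 0, 12, 0, -36, 0, 972/5, 0, -8748/7, …
Weyl lclm of L_f,L_g ⇒ L₀ (ord ≤ 3).
Derive L from L₀ (diff closure).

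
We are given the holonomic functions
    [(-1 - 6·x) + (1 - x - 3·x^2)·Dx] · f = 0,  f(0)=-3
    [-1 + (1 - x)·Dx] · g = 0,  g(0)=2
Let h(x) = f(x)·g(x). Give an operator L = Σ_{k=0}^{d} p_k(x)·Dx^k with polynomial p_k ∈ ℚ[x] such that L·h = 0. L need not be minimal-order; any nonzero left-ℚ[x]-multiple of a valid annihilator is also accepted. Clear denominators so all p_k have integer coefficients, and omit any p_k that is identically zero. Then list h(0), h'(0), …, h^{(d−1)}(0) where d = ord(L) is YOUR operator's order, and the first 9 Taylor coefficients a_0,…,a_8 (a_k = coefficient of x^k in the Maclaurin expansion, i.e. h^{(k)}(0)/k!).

f: a_k = -3, -3, -12, -21, -57, -120, -291, -651, -1524, …
g: a_k = 2, 2, 2, 2, 2, 2, 2, 2, 2, …
Sym-product of L_f,L_g gives L₀ (≤ ord 1).
L = (-2 - 4·x + 9·x^2) + (1 - 2·x - 2·x^2 + 3·x^3)·Dx  (order 1).
h: a_k = -6, -12, -36, -78, -192, -432, -1014, -2316, -5364, …
ICs: h(0) = -6.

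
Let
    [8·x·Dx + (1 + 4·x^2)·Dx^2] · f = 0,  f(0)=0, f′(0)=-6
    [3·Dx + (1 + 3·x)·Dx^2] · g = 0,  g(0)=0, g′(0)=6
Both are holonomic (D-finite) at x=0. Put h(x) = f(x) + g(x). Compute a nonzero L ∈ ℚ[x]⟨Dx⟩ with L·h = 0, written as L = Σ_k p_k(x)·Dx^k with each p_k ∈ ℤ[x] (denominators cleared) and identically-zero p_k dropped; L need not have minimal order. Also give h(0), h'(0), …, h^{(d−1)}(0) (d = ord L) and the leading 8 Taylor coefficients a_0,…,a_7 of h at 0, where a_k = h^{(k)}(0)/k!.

f: a_k = 0, -6, 0, 8, 0, -96/5, 0, 384/7, …
g: a_k = 0, 6, -9, 18, -81/2, 486/5, -243, 4374/7, …
Sum ⇒ L₀ = lclm(L_f,L_g) in ℚ(x)⟨Dx⟩.
L = (-24 - 216·x + 288·x^2 + 288·x^3)·Dx + (-26 - 48·x - 120·x^2 + 576·x^3 + 576·x^4)·Dx^2 + (-3 - x + 24·x^2 + 32·x^3 + 144·x^4 + 144·x^5)·Dx^3  (order 3).
h: a_k = 0, 0, -9, 26, -81/2, 78, -243, 4758/7, …
ICs: h(0) = 0, h′(0) = 0, h′′(0) = -18.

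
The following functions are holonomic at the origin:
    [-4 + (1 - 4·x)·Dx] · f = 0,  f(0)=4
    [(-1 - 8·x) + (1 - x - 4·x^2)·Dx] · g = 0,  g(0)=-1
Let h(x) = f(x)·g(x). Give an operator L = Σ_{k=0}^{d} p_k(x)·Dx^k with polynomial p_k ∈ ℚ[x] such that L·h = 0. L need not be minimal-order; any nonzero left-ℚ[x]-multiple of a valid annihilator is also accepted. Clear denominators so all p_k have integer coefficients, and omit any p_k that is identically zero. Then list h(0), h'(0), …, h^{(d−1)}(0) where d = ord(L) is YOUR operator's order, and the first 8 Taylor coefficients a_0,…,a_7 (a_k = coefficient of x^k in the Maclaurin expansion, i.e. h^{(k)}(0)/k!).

f: a_k = 4, 16, 64, 256, 1024, 4096, 16384, 65536, …
g: a_k = -1, -1, -5, -9, -29, -65, -181, -441, …
h₀=f·g: eliminate ⇒ L₀, order ≤ 1·1.
L = (-5 + 48·x^2) + (1 - 5·x + 16·x^3)·Dx  (order 1).
h: a_k = -4, -20, -100, -436, -1860, -7700, -31524, -127860, …
ICs: h(0) = -4.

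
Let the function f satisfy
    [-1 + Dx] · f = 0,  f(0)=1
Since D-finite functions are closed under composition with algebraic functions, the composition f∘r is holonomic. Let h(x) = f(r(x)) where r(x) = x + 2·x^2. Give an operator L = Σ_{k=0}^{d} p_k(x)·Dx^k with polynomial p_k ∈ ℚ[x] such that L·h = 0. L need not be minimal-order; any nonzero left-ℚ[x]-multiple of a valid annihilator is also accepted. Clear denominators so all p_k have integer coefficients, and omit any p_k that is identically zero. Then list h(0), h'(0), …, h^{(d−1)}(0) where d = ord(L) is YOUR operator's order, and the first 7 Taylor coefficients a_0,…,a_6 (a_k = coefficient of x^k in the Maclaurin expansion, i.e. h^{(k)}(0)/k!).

f: a_k = 1, 1, 1/2, 1/6, 1/24, 1/120, 1/720, …
h₀=f(r): pull back L_f along r ⇒ L₀.
L = (-1 - 4·x) + Dx  (order 1).
h: a_k = 1, 1, 5/2, 13/6, 73/24, 281/120, 1741/720, …
ICs: h(0) = 1.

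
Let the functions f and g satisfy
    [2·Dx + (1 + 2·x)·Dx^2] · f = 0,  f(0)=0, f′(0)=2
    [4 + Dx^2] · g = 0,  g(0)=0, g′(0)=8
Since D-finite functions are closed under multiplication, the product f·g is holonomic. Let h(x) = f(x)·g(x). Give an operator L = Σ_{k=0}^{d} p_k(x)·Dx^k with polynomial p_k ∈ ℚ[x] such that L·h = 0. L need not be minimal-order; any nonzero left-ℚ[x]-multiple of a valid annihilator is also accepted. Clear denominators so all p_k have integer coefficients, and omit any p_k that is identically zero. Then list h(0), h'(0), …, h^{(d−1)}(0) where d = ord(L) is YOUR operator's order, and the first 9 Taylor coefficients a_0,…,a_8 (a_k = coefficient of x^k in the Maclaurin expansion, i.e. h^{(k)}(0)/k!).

L = (-48 + 192·x + 1216·x^2 + 2048·x^3 + 1024·x^4) + (32 + 320·x + 768·x^2 + 512·x^3)·Dx + (160·x + 672·x^2 + 1024·x^3 + 512·x^4)·Dx^2 + (8 + 80·x + 192·x^2 + 128·x^3)·Dx^3 + (3 + 28·x + 92·x^2 + 128·x^3 + 64·x^4)·Dx^4  (order 4).
h: a_k = 0, 0, 16, -16, 32/3, -64/3, 352/9, -992/15, 7232/63, …
ICs: h(0) = 0, h′(0) = 0, h′′(0) = 32, h′′′(0) = -96.

f: a_k = 0, 2, -2, 8/3, -4, 32/5, -32/3, 128/7, -32, …
g: a_k = 0, 8, 0, -16/3, 0, 16/15, 0, -32/315, 0, …
Sym-product of L_f,L_g gives L₀ (≤ ord 4).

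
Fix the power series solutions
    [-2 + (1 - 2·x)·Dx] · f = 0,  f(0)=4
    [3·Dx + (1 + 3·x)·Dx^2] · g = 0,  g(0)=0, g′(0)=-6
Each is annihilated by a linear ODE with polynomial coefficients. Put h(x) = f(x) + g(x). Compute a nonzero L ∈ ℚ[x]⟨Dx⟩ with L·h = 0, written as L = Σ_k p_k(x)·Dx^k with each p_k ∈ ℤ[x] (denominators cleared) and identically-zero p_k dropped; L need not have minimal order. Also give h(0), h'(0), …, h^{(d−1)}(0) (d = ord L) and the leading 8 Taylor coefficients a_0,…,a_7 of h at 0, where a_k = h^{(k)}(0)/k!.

f: a_k = 4, 8, 16, 32, 64, 128, 256, 512, …
g: a_k = 0, -6, 9, -18, 81/2, -486/5, 243, -4374/7, …
Weyl lclm of L_f,L_g ⇒ L₀ (ord ≤ 3).
L = (144 + 72·x)·Dx + (6 + 216·x + 144·x^2)·Dx^2 + (-7 - 13·x + 36·x^2 + 36·x^3)·Dx^3  (order 3).
h: a_k = 4, 2, 25, 14, 209/2, 154/5, 499, -790/7, …
ICs: h(0) = 4, h′(0) = 2, h′′(0) = 50.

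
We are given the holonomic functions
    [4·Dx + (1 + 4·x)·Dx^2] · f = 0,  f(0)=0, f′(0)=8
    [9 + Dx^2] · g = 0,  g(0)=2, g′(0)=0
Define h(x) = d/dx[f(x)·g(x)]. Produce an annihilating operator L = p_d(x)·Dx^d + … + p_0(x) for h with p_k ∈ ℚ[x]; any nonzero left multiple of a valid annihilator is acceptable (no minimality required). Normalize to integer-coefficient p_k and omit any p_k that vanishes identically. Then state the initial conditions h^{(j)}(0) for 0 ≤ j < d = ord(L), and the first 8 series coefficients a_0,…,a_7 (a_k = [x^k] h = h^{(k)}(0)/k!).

f: a_k = 0, 8, -16, 128/3, -128, 2048/5, -4096/3, 32768/7, …
g: a_k = 2, 0, -9, 0, 27/4, 0, -81/40, 0, …
Sym-product of L_f,L_g gives L₀ (≤ ord 4).
h₀' ⇒ L via d/dx closure of L₀.
L = (-153603 - 635688·x - 3184272·x^2 - 4292352·x^3 + 12503808·x^4 + 40310784·x^5 + 26873856·x^6) + (-47736 - 304992·x - 311040·x^2 + 2073600·x^3 + 7464960·x^4 + 5971968·x^5)·Dx + (-19110 - 88272·x - 352800·x^2 + 41472·x^3 + 3773952·x^4 + 8957952·x^5 + 5971968·x^6)·Dx^2 + (-5304 - 33888·x - 34560·x^2 + 230400·x^3 + 829440·x^4 + 663552·x^5)·Dx^3 + (-227 - 1960·x + 112·x^2 + 57600·x^3 + 264960·x^4 + 497664·x^5 + 331776·x^6)·Dx^4  (order 4).
h: a_k = 16, -64, 40, -448, 2446, -10120, 208169/5, -852464/5, …
ICs: h(0) = 16, h′(0) = -64, h′′(0) = 80, h′′′(0) = -2688.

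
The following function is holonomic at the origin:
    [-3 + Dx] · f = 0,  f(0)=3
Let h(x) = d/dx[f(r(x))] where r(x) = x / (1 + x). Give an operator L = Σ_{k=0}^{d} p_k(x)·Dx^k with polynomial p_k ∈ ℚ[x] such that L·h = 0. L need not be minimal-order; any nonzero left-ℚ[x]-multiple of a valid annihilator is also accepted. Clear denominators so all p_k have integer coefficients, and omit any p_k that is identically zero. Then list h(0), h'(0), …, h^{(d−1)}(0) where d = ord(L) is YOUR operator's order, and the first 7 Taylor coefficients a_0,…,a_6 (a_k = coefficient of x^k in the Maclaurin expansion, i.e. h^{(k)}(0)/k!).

L = (1 - 2·x) + (-1 - 2·x - x^2)·Dx  (order 1).
h: a_k = 9, 9, -27/2, 9/2, 63/8, -621/40, 1233/80, …
ICs: h(0) = 9.

f: a_k = 3, 9, 27/2, 27/2, 81/8, 243/40, 243/80, …
L₀ from L_f via x↦r, Dx↦r'^{-1}Dx.
h=h₀': d/dx-closure on L₀ ⇒ L.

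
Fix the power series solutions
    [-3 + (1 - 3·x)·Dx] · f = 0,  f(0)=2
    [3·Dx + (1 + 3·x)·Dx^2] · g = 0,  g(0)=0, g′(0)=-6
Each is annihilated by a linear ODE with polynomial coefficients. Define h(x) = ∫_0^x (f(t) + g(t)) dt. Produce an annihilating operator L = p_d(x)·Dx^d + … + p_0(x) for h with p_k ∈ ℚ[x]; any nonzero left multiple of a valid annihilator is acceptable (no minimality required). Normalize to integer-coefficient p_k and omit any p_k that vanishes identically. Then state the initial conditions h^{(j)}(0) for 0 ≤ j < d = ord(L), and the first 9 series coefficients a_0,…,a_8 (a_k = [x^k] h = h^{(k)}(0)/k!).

f: a_k = 2, 6, 18, 54, 162, 486, 1458, 4374, 13122, …
g: a_k = 0, -6, 9, -18, 81/2, -486/5, 243, -4374/7, 6561/4, …
h₀=f+g: left-lcm gives L₀, ord ≤ 3.
h=∫h₀ ⇒ L = L₀·Dx.
L = (30 + 18·x)·Dx^2 + (4 + 48·x + 36·x^2)·Dx^3 + (-1 - x + 9·x^2 + 9·x^3)·Dx^4  (order 4).
h: a_k = 0, 2, 0, 9, 9, 81/2, 324/5, 243, 6561/14, …
ICs: h(0) = 0, h′(0) = 2, h′′(0) = 0, h′′′(0) = 54.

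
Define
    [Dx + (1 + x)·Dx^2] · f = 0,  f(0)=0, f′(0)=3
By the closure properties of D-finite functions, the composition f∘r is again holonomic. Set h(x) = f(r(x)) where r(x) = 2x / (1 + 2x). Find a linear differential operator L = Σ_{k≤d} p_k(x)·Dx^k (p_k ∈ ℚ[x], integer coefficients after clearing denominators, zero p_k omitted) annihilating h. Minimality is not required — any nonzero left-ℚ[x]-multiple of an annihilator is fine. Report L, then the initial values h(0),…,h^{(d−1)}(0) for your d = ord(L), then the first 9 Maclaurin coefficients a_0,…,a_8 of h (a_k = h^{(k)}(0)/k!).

L = (6 + 16·x)·Dx + (1 + 6·x + 8·x^2)·Dx^2  (order 2).
h: a_k = 0, 6, -18, 56, -180, 2976/5, -2016, 48768/7, -24480, …
ICs: h(0) = 0, h′(0) = 6.

f: a_k = 0, 3, -3/2, 1, -3/4, 3/5, -1/2, 3/7, -3/8, …
f∘r: x↦r, Dx↦Dx/r' in L_f ⇒ L₀.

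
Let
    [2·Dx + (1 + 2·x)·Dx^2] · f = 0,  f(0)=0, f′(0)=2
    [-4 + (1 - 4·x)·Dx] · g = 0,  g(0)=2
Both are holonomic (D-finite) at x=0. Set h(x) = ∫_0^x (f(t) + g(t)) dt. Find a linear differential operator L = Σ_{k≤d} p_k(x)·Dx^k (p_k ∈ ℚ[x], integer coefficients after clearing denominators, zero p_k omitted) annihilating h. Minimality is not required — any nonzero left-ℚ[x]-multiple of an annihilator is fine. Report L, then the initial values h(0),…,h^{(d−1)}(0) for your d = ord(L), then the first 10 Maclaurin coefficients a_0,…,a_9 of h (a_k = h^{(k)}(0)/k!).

L = (-128 - 64·x)·Dx^2 + (-44 - 224·x - 128·x^2)·Dx^3 + (5 - 6·x - 48·x^2 - 32·x^3)·Dx^4  (order 4).
h: a_k = 0, 2, 5, 10, 98/3, 508/5, 1712/5, 24544/21, 28688/7, 14560, …
ICs: h(0) = 0, h′(0) = 2, h′′(0) = 10, h′′′(0) = 60.

f: a_k = 0, 2, -2, 8/3, -4, 32/5, -32/3, 128/7, -32, 512/9, …
g: a_k = 2, 8, 32, 128, 512, 2048, 8192, 32768, 131072, 524288, …
L₀ := lclm(L_f,L_g); ord L₀ ≤ 2+1.
h=∫h₀ ⇒ L = L₀·Dx.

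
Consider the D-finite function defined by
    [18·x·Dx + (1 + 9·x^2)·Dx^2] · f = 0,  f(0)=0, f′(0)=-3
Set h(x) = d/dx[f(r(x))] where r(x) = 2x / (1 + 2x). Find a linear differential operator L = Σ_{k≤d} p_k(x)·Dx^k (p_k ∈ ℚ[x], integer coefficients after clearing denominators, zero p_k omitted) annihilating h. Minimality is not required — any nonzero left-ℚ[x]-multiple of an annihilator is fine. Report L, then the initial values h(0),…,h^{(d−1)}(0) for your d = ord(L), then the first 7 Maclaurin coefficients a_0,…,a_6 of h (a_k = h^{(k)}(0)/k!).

f: a_k = 0, -3, 0, 9, 0, -243/5, 0, …
h₀=f(r): pull back L_f along r ⇒ L₀.
Differentiate: ansatz ord ≤ ord L₀ ⇒ L.
L = (4 + 80·x) + (1 + 4·x + 40·x^2)·Dx  (order 1).
h: a_k = -6, 24, 144, -1536, 384, 59904, -254976, …
ICs: h(0) = -6.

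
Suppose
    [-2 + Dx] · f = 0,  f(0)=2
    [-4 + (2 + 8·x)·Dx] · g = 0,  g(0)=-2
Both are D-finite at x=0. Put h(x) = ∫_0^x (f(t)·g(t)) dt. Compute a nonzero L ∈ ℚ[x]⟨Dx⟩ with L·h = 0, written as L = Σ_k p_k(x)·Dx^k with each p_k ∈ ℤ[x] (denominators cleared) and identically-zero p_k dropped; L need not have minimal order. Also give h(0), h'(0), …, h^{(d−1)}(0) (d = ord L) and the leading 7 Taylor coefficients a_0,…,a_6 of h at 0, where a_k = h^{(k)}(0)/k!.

L = (-4 - 8·x)·Dx + (1 + 4·x)·Dx^2  (order 2).
h: a_k = 0, -4, -8, -16/3, -16/3, 32/15, -448/45, …
ICs: h(0) = 0, h′(0) = -4.

f: a_k = 2, 4, 4, 8/3, 4/3, 8/15, 8/45, …
g: a_k = -2, -4, 4, -8, 20, -56, 168, …
h₀=f·g: eliminate ⇒ L₀, order ≤ 1·1.
h=∫h₀ ⇒ L = L₀·Dx.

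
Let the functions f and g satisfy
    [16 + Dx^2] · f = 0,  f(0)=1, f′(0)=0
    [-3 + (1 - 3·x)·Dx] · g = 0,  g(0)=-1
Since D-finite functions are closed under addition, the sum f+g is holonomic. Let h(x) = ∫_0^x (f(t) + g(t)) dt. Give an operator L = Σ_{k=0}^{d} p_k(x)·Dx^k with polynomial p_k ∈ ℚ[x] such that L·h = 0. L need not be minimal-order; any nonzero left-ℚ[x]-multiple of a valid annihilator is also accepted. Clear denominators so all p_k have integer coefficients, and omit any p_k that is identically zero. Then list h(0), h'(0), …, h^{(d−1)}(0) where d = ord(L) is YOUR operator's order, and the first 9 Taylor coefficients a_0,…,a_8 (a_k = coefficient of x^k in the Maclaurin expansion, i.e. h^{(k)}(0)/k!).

L = (-1680 + 2304·x - 3456·x^2)·Dx + (272 - 1584·x + 3456·x^2 - 3456·x^3)·Dx^2 + (-105 + 144·x - 216·x^2)·Dx^3 + (17 - 99·x + 216·x^2 - 216·x^3)·Dx^4  (order 4).
h: a_k = 0, 0, -3/2, -17/3, -27/4, -211/15, -81/2, -4723/45, -2187/8, …
ICs: h(0) = 0, h′(0) = 0, h′′(0) = -3, h′′′(0) = -34.

f: a_k = 1, 0, -8, 0, 32/3, 0, -256/45, 0, 512/315, …
g: a_k = -1, -3, -9, -27, -81, -243, -729, -2187, -6561, …
h₀=f+g: left-lcm gives L₀, ord ≤ 3.
∫: right-multiply L₀ by Dx.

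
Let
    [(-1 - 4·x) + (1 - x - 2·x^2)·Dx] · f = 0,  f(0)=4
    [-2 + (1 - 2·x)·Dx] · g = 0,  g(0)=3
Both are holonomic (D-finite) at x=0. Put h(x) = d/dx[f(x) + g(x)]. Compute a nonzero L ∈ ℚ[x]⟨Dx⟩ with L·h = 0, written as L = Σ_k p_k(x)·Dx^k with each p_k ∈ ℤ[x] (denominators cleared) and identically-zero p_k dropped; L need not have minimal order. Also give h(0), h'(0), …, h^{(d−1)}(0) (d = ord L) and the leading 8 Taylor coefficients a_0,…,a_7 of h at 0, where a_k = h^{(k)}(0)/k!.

L = 12 + (3 + 12·x)·Dx + (-1 + x + 2·x^2)·Dx^2  (order 2).
h: a_k = 10, 48, 132, 368, 900, 2184, 5068, 11616, …
ICs: h(0) = 10, h′(0) = 48.

f: a_k = 4, 4, 12, 20, 44, 84, 172, 340, …
g: a_k = 3, 6, 12, 24, 48, 96, 192, 384, …
Weyl lclm of L_f,L_g ⇒ L₀ (ord ≤ 2).
h₀' ⇒ L via d/dx closure of L₀.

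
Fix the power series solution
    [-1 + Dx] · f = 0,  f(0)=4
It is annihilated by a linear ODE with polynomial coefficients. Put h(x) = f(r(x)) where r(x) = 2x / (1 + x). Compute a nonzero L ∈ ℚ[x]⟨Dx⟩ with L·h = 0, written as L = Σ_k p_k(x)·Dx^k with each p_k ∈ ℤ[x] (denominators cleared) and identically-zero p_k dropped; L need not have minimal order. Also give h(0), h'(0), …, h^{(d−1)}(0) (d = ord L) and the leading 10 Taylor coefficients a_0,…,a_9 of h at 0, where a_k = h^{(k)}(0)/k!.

L = -2 + (1 + 2·x + x^2)·Dx  (order 1).
h: a_k = 4, 8, 0, -8/3, 8/3, -8/5, 16/45, 40/63, -128/105, 568/405, …
ICs: h(0) = 4.

f: a_k = 4, 4, 2, 2/3, 1/6, 1/30, 1/180, 1/1260, 1/10080, 1/90720, …
f∘r: x↦r, Dx↦Dx/r' in L_f ⇒ L₀.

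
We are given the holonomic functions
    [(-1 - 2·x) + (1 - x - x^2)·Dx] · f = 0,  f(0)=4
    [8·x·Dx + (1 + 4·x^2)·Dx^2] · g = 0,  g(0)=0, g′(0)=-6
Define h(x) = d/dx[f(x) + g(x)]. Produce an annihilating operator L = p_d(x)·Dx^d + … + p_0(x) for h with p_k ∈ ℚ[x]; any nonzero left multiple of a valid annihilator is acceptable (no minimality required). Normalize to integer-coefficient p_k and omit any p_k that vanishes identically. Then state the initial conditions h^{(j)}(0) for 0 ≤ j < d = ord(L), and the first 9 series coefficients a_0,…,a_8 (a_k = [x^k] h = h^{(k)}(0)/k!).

L = (-16 + 64·x + 400·x^2 + 576·x^3 + 696·x^4 + 96·x^6) + (13 + 24·x + 22·x^2 + 204·x^3 + 548·x^4 + 488·x^5 + 48·x^6 + 96·x^7)·Dx + (-2 - 5·x - 14·x^2 + 2·x^3 - 13·x^4 + 92·x^5 + 48·x^6 + 16·x^7 + 16·x^8)·Dx^2  (order 2).
h: a_k = -2, 16, 60, 80, 64, 312, 972, 1088, 444, …
ICs: h(0) = -2, h′(0) = 16.

f: a_k = 4, 4, 8, 12, 20, 32, 52, 84, 136, …
g: a_k = 0, -6, 0, 8, 0, -96/5, 0, 384/7, 0, …
L₀ := lclm(L_f,L_g); ord L₀ ≤ 1+2.
Derive L from L₀ (diff closure).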